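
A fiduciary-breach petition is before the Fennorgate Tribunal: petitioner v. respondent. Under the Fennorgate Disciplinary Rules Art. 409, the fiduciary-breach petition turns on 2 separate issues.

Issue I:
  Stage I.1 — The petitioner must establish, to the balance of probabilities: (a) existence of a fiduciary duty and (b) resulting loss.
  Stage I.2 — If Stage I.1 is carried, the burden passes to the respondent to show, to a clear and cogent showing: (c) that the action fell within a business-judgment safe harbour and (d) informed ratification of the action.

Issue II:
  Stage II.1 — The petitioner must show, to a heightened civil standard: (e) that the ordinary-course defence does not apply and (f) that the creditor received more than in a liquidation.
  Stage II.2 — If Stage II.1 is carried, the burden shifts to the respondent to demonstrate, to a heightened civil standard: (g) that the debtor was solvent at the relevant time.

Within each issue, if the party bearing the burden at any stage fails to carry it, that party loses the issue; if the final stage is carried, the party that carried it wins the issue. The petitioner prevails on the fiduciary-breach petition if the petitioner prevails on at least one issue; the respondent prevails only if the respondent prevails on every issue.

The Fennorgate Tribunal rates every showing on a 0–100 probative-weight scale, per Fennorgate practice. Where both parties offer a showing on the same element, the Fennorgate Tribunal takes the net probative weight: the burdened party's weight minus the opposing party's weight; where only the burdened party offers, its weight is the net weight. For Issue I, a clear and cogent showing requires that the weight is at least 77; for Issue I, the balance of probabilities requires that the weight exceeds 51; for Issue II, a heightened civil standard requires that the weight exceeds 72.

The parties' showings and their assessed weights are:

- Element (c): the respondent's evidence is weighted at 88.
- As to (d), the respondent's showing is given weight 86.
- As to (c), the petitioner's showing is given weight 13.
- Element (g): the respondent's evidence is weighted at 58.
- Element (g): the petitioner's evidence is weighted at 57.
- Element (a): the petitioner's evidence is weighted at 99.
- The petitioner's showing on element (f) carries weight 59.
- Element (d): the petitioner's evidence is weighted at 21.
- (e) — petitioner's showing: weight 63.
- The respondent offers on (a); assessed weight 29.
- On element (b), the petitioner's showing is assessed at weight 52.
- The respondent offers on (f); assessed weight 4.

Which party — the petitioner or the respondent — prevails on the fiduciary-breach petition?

— Issue I —
Stage I.1 — burden on petitioner; standard: the balance of probabilities (weight exceeds 51).
    (a): 99 − 29 = 70 > 51 [met]
    (b): 52 > 51 [met]
  Stage I.1 carried; the burden shifts to the respondent.
Stage I.2 — burden on respondent; standard: a clear and cogent showing (weight is at least 77).
    (c): 88 − 13 = 75 < 77 [not met]
    (d): 86 − 21 = 65 < 77 [not met]
  The respondent does not carry Stage I.2.
The analysis ends at Stage I.2; the petitioner prevails on this issue.
— Issue II —
At Stage II.1 the petitioner must meet a heightened civil standard (weight exceeds 72): on (e) the weight is 63, which does not exceed 72, so (e) does not meet the standard; on (f) the weight is 59 less the opposing 4 gives net 55, which does not exceed 72, so (f) does not meet the standard.
  The petitioner does not carry Stage II.1.
So the respondent prevails on this issue.
Per-issue: Issue I → petitioner; Issue II → respondent. The petitioner must prevail on at least one issue; overall, the petitioner prevails.

petitioner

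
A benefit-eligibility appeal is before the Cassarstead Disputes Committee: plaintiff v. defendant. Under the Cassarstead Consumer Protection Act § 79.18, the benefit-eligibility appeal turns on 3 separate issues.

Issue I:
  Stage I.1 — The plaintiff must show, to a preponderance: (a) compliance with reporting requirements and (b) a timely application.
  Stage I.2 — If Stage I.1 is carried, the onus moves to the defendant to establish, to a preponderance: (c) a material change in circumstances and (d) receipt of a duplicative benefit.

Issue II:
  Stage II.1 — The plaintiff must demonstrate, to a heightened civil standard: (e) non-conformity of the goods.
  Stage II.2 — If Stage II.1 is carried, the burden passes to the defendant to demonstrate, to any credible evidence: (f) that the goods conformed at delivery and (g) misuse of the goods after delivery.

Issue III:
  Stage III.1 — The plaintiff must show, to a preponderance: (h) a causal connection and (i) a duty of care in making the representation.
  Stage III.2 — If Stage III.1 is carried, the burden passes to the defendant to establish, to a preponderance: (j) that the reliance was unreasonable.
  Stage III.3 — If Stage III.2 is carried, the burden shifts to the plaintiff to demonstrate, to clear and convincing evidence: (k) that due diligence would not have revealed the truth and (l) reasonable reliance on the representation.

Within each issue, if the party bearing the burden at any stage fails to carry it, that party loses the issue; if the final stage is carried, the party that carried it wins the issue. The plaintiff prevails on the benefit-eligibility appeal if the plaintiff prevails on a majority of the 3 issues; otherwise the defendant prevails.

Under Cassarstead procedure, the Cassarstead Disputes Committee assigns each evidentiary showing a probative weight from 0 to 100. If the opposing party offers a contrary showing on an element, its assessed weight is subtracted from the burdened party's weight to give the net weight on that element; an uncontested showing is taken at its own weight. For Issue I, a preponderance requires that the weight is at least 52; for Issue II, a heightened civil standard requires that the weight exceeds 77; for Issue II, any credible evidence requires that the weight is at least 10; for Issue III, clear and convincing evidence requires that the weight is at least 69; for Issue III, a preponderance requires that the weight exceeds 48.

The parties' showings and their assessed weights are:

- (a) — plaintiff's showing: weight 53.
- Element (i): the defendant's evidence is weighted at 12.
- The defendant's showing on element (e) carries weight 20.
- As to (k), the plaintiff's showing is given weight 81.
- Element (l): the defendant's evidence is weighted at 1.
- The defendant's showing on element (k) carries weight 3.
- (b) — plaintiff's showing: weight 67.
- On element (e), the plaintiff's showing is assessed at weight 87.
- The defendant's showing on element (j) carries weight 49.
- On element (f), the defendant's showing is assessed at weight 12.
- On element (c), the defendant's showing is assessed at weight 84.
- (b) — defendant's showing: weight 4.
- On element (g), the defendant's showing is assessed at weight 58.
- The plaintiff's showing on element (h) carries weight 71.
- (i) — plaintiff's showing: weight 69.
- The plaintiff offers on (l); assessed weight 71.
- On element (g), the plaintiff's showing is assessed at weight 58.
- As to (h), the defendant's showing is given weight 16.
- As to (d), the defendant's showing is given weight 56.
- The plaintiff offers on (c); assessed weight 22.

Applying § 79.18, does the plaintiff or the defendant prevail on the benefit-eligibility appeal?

— Issue I —
Stage I.1 (plaintiff, a preponderance, weight is at least 52): (a) 53 ≥ 52 — meets; (b) net 67−4=63 ≥ 52 — meets.
  Stage I.1 carried; the burden shifts to the defendant.
Stage I.2 (defendant, a preponderance, weight is at least 52): (c) net 84−22=62 ≥ 52 — meets; (d) 56 ≥ 52 — meets.
  Stage I.2 carried; the final stage is satisfied.
All stages carried — the defendant prevails on this issue.
— Issue II —
Stage II.1 (plaintiff, a heightened civil standard, weight exceeds 77): (e) net 87−20=67 ≤ 77 — fails.
  The plaintiff does not carry Stage II.1.
The analysis ends at Stage II.1; the defendant prevails on this issue.
— Issue III —
Stage III.1 (plaintiff, a preponderance, weight exceeds 48): (h) net 71−16=55 > 48 — meets; (i) net 69−12=57 > 48 — meets.
  The plaintiff carries Stage III.1; the defendant now bears the burden.
Stage III.2 (defendant, a preponderance, weight exceeds 48): (j) 49 > 48 — meets.
  All elements met. The burden passes to the plaintiff.
Stage III.3 (plaintiff, clear and convincing evidence, weight is at least 69): (k) net 81−3=78 ≥ 69 — meets; (l) net 71−1=70 ≥ 69 — meets.
  The plaintiff carries the last stage.
With every stage satisfied, the plaintiff prevails on this issue.
Per-issue: Issue I → defendant; Issue II → defendant; Issue III → plaintiff. The plaintiff must prevail on a majority of issues; overall, the defendant prevails.

defendant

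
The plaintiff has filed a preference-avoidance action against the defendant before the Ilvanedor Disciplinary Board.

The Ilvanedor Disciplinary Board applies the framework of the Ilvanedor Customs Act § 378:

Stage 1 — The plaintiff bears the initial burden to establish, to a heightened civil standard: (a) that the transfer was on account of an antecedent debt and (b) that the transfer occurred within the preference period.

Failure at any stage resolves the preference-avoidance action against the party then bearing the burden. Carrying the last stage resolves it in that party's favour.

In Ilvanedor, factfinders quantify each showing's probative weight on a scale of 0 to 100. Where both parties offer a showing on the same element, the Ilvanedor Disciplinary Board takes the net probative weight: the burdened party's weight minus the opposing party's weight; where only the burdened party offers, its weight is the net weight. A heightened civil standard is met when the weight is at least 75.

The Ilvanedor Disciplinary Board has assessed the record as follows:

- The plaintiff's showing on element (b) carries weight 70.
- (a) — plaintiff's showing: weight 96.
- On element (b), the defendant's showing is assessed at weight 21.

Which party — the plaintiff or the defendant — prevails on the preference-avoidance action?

Stage 1 — burden on plaintiff; standard: a heightened civil standard (weight is at least 75).
    (a): 96 ≥ 75 [met]
    (b): 70 − 21 = 49 < 75 [not met]
  Not every element is met, so the plaintiff fails to carry Stage 1.
The defendant prevails.

defendant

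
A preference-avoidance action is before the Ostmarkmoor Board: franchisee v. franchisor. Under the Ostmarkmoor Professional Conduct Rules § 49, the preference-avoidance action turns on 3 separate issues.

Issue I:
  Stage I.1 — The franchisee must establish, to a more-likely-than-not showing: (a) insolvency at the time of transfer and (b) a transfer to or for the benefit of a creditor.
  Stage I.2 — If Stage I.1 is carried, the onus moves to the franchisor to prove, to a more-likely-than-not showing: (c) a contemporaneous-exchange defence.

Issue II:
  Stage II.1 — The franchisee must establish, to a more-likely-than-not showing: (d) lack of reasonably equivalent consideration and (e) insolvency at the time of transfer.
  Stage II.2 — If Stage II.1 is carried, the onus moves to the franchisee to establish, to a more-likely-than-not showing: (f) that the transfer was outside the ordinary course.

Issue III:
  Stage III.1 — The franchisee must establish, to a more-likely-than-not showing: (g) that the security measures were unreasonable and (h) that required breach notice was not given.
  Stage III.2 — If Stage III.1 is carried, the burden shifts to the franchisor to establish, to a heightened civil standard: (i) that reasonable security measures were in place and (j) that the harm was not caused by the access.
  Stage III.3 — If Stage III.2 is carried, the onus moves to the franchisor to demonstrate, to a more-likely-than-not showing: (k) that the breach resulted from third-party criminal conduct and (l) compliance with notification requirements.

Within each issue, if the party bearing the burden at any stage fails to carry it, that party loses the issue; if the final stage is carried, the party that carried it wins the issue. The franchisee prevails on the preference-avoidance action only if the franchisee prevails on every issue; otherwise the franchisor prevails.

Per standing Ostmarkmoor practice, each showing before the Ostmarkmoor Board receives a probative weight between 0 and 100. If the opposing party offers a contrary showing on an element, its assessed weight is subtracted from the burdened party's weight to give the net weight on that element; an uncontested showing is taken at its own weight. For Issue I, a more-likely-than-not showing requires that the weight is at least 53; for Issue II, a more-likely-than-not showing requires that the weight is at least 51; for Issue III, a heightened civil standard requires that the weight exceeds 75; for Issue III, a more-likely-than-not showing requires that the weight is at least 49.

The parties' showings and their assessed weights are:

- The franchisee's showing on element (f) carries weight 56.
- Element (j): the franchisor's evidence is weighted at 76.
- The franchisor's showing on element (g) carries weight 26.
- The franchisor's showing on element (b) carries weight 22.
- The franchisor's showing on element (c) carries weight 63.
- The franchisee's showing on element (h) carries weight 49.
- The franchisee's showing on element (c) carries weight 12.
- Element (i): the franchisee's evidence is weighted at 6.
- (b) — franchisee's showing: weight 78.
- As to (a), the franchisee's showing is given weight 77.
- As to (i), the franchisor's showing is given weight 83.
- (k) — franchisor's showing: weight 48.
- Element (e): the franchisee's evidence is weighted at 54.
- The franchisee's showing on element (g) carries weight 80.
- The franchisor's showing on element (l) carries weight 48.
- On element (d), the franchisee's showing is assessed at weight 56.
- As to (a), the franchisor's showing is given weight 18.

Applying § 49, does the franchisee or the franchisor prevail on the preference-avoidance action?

— Issue I —
Stage I.1 — burden on franchisee; standard: a more-likely-than-not showing (weight is at least 53).
    (a): 77 − 18 = 59 ≥ 53 [met]
    (b): 78 − 22 = 56 ≥ 53 [met]
  All elements met. The burden passes to the franchisor.
Stage I.2 — burden on franchisor; standard: a more-likely-than-not showing (weight is at least 53).
    (c): 63 − 12 = 51 < 53 [not met]
  Stage I.2 not carried; the franchisor fails its burden.
The franchisee prevails on this issue.
— Issue II —
Stage II.1 — burden on franchisee; standard: a more-likely-than-not showing (weight is at least 51).
    (d): 56 ≥ 51 [met]
    (e): 54 ≥ 51 [met]
  All elements met. The franchisee retains the burden for Stage II.2.
Stage II.2 — burden on franchisee; standard: a more-likely-than-not showing (weight is at least 51).
    (f): 56 ≥ 51 [met]
  The franchisee carries the last stage.
Every stage carried; the franchisee prevails on this issue.
— Issue III —
At Stage III.1 the franchisee must meet a more-likely-than-not showing (weight is at least 49): on (g) the weight is 80 less the opposing 26 gives net 54, ≥ 49, so (g) meets the standard; on (h) the weight is 49, which does reach 49, so (h) meets the standard.
  All elements met. The burden passes to the franchisor.
At Stage III.2 the franchisor must meet a heightened civil standard (weight exceeds 75): on (i) the weight is 83 less the opposing 6 gives net 77, > 75, so (i) meets the standard; on (j) the weight is 76, > 75, so (j) meets the standard.
  Stage III.2 carried; the burden remains with the franchisor.
At Stage III.3 the franchisor must meet a more-likely-than-not showing (weight is at least 49): on (k) the weight is 48, < 49, so (k) does not meet the standard; on (l) the weight is 48, < 49, so (l) does not meet the standard.
  Stage III.3 not carried; the franchisor fails its burden.
The analysis ends at Stage III.3; the franchisee prevails on this issue.
Per-issue: Issue I → franchisee; Issue II → franchisee; Issue III → franchisee. The franchisee must prevail on every issue; overall, the franchisee prevails.

franchisee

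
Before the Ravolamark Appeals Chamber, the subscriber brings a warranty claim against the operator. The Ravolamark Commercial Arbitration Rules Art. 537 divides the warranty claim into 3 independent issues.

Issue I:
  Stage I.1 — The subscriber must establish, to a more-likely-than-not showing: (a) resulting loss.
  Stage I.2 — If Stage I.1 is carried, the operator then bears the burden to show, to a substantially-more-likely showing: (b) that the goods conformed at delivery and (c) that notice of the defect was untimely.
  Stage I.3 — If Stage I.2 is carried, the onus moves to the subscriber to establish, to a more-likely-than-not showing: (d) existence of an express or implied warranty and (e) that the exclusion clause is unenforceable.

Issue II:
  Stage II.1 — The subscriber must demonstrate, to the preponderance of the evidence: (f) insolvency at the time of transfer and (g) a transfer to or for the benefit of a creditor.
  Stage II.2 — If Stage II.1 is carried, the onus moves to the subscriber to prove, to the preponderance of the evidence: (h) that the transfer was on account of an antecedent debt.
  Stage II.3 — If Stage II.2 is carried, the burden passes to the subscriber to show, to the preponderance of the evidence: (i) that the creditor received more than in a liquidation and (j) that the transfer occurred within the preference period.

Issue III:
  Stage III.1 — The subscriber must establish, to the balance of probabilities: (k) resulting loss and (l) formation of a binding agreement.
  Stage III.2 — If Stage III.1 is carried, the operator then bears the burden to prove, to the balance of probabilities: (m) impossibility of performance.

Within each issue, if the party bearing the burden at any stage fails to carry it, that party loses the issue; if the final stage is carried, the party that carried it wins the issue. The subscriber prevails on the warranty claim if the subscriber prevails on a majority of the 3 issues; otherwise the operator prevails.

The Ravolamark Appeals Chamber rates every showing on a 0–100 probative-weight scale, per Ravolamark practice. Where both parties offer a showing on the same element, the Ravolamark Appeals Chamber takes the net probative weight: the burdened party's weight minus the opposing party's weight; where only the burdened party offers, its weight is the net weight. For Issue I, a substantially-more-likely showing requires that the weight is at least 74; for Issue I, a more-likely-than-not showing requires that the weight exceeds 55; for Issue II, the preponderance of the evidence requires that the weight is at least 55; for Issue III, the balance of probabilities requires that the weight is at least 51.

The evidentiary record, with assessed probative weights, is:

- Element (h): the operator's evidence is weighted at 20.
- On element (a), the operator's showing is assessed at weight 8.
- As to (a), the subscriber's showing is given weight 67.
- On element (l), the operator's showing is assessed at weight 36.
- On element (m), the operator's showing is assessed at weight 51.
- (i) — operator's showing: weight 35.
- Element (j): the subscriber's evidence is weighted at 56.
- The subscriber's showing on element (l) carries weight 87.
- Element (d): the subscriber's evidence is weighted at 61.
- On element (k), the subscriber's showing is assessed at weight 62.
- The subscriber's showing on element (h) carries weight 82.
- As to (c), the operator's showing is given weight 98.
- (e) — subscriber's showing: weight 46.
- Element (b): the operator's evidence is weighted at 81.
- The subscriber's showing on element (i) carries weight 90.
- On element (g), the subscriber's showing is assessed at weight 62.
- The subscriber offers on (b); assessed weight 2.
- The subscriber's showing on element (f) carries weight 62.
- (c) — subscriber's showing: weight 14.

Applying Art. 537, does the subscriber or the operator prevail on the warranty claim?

— Issue I —
Stage I.1 — burden on subscriber; standard: a more-likely-than-not showing (weight exceeds 55).
    (a): 67 − 8 = 59 > 55 [met]
  The subscriber carries Stage I.1; the operator now bears the burden.
Stage I.2 — burden on operator; standard: a substantially-more-likely showing (weight is at least 74).
    (b): 81 − 2 = 79 ≥ 74 [met]
    (c): 98 − 14 = 84 ≥ 74 [met]
  Stage I.2 carried; the burden shifts to the subscriber.
Stage I.3 — burden on subscriber; standard: a more-likely-than-not showing (weight exceeds 55).
    (d): 61 > 55 [met]
    (e): 46 ≤ 55 [not met]
  Stage I.3 not carried; the subscriber fails its burden.
So the operator prevails on this issue.
— Issue II —
Stage II.1 (subscriber, the preponderance of the evidence, weight is at least 55): (f) 62 ≥ 55 — meets; (g) 62 ≥ 55 — meets.
  Stage II.1 carried; the burden remains with the subscriber.
Stage II.2 (subscriber, the preponderance of the evidence, weight is at least 55): (h) net 82−20=62 ≥ 55 — meets.
  Stage II.2 is satisfied; the subscriber continues to bear the burden.
Stage II.3 (subscriber, the preponderance of the evidence, weight is at least 55): (i) net 90−35=55 ≥ 55 — meets; (j) 56 ≥ 55 — meets.
  All elements met at the final stage.
All stages carried — the subscriber prevails on this issue.
— Issue III —
Stage III.1 — burden on subscriber; standard: the balance of probabilities (weight is at least 51).
    (k): 62 ≥ 51 [met]
    (l): 87 − 36 = 51 ≥ 51 [met]
  All elements met. The burden passes to the operator.
Stage III.2 — burden on operator; standard: the balance of probabilities (weight is at least 51).
    (m): 51 ≥ 51 [met]
  All elements met at the final stage.
Every stage carried; the operator prevails on this issue.
Per-issue: Issue I → operator; Issue II → subscriber; Issue III → operator. The subscriber must prevail on a majority of issues; overall, the operator prevails.

operator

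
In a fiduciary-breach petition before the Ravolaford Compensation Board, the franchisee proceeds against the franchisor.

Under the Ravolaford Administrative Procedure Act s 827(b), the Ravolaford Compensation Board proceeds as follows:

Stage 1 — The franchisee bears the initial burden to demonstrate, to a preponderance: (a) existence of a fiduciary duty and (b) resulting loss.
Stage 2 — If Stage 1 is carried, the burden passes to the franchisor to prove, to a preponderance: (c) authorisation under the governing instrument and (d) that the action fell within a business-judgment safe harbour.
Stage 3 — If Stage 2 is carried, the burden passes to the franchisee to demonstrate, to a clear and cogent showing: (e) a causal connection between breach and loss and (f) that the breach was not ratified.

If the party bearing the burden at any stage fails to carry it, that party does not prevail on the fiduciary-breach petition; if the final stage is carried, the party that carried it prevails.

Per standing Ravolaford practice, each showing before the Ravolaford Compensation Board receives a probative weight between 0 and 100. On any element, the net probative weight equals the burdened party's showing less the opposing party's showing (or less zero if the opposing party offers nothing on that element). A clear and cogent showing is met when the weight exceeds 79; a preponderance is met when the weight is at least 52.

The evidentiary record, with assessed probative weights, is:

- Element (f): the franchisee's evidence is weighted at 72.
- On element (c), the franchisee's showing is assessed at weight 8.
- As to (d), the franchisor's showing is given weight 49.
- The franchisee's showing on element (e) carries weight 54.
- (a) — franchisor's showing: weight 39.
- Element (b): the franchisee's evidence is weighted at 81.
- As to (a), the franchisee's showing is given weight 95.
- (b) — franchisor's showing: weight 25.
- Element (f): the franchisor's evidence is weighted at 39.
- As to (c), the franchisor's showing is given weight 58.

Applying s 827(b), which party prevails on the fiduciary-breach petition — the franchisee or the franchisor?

franchisee

At Stage 1 the franchisee must meet a preponderance (weight is at least 52): on (a) the weight is 95 less the opposing 39 gives net 56, which does reach 52, so (a) meets the standard; on (b) the weight is 81 less the opposing 25 gives net 56, ≥ 52, so (b) meets the standard.
  Stage 1 is satisfied; the onus moves to the franchisor.
At Stage 2 the franchisor must meet a preponderance (weight is at least 52): on (c) the weight is 58 less the opposing 8 gives net 50, < 52, so (c) does not meet the standard; on (d) the weight is 49, which does not reach 52, so (d) does not meet the standard.
  Stage 2 not carried; the franchisor fails its burden.
The analysis ends at Stage 2; the franchisee prevails.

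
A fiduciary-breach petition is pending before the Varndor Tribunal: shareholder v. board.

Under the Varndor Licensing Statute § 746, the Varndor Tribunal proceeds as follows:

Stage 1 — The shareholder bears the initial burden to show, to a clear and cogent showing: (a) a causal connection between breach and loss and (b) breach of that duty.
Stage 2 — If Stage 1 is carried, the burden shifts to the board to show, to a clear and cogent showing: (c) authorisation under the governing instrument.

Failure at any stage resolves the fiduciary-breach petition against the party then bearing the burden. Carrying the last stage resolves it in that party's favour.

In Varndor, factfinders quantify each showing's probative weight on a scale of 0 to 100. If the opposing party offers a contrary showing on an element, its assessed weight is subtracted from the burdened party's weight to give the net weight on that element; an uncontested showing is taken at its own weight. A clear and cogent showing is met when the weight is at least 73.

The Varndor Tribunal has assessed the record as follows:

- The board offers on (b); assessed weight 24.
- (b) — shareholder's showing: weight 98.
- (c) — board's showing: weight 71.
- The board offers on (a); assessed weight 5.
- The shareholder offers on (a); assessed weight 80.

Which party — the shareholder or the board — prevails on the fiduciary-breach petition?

shareholder

At Stage 1 the shareholder must meet a clear and cogent showing (weight is at least 73): on (a) the weight is 80 less the opposing 5 gives net 75, which does reach 73, so (a) meets the standard; on (b) the weight is 98 less the opposing 24 gives net 74, ≥ 73, so (b) meets the standard.
  Stage 1 carried; the burden shifts to the board.
At Stage 2 the board must meet a clear and cogent showing (weight is at least 73): on (c) the weight is 71, which does not reach 73, so (c) does not meet the standard.
  The board does not carry Stage 2.
The analysis ends at Stage 2; the shareholder prevails.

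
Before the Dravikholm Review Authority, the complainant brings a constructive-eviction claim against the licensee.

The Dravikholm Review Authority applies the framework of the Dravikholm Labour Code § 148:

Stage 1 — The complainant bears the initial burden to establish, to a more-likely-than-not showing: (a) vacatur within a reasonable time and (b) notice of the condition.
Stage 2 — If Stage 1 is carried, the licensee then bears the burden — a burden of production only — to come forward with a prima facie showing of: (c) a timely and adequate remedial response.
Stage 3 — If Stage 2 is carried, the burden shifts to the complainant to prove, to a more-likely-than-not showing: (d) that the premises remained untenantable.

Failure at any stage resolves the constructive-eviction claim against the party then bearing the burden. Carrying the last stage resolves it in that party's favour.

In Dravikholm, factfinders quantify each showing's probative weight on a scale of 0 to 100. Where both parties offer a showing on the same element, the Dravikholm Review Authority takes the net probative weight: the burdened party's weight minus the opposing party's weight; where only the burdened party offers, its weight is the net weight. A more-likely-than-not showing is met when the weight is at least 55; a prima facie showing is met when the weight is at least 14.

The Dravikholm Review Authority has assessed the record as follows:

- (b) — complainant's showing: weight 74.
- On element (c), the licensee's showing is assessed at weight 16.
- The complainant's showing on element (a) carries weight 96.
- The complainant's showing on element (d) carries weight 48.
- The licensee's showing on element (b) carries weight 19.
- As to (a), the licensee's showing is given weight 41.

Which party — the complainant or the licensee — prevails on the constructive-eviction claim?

At Stage 1 the complainant must meet a more-likely-than-not showing (weight is at least 55): on (a) the weight is 96 less the opposing 41 gives net 55, which does reach 55, so (a) meets the standard; on (b) the weight is 74 less the opposing 19 gives net 55, ≥ 55, so (b) meets the standard.
  All elements met. The burden passes to the licensee.
At Stage 2 the licensee must meet a prima facie showing (weight is at least 14): on (c) the weight is 16, which does reach 14, so (c) meets the standard.
  All elements met. The burden passes to the complainant.
At Stage 3 the complainant must meet a more-likely-than-not showing (weight is at least 55): on (d) the weight is 48, which does not reach 55, so (d) does not meet the standard.
  The complainant does not carry Stage 3.
The analysis ends at Stage 3; the licensee prevails.

licensee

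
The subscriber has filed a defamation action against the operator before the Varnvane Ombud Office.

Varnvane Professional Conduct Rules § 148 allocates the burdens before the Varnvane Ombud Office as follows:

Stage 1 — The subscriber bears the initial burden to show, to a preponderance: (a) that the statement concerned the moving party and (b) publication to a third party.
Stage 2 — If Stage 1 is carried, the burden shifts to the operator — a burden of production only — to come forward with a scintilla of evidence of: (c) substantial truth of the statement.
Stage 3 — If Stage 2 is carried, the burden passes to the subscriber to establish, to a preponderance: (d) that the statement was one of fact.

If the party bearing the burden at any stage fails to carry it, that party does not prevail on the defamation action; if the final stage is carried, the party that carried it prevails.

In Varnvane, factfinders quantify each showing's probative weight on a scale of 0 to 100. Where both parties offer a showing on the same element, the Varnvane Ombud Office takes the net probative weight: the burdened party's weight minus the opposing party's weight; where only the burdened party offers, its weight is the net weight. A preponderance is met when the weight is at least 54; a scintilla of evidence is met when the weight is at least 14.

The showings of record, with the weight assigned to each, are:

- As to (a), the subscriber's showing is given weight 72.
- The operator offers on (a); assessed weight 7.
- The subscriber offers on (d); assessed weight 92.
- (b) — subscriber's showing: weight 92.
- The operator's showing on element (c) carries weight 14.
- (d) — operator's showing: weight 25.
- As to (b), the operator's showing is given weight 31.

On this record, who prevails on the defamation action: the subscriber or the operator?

Stage 1 — burden on subscriber; standard: a preponderance (weight is at least 54).
    (a): 72 − 7 = 65 ≥ 54 [met]
    (b): 92 − 31 = 61 ≥ 54 [met]
  Stage 1 carried; the burden shifts to the operator.
Stage 2 — burden on operator; standard: a scintilla of evidence (weight is at least 14).
    (c): 14 ≥ 14 [met]
  The operator carries Stage 2; the subscriber now bears the burden.
Stage 3 — burden on subscriber; standard: a preponderance (weight is at least 54).
    (d): 92 − 25 = 67 ≥ 54 [met]
  All elements met at the final stage.
All stages carried — the subscriber prevails.

subscriber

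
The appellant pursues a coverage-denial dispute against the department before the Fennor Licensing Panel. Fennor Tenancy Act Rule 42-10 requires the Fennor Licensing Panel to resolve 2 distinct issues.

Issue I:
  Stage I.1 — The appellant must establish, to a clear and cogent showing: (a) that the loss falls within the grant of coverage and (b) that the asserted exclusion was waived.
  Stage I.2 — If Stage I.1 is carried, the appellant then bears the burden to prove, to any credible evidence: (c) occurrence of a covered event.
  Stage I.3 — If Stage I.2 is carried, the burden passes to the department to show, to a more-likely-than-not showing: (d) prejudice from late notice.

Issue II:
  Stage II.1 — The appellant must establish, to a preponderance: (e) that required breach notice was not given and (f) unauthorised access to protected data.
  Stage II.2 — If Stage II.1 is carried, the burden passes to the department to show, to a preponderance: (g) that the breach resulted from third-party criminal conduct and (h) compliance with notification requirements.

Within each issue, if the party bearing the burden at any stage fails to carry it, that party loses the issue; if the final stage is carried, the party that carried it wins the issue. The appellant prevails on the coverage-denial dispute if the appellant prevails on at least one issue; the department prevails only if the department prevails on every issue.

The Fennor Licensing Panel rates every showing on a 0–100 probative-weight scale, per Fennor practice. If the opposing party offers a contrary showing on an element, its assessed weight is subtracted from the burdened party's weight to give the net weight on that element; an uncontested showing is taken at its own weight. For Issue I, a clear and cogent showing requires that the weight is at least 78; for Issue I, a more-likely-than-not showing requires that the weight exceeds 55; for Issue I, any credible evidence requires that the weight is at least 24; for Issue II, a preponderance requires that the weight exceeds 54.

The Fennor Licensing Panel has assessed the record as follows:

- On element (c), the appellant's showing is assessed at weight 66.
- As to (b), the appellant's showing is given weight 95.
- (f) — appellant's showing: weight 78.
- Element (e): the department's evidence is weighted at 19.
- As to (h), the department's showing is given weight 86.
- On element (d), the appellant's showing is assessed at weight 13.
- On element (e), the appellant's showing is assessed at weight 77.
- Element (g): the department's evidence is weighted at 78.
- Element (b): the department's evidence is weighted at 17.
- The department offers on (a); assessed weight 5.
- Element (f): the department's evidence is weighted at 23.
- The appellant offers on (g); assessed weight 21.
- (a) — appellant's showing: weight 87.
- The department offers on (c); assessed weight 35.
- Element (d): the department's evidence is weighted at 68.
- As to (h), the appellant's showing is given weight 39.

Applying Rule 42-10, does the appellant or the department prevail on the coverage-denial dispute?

appellant

— Issue I —
At Stage I.1 the appellant must meet a clear and cogent showing (weight is at least 78): on (a) the weight is 87 less the opposing 5 gives net 82, which does reach 78, so (a) meets the standard; on (b) the weight is 95 less the opposing 17 gives net 78, ≥ 78, so (b) meets the standard.
  All elements met. The appellant retains the burden for Stage I.2.
At Stage I.2 the appellant must meet any credible evidence (weight is at least 24): on (c) the weight is 66 less the opposing 35 gives net 31, which does reach 24, so (c) meets the standard.
  Stage I.2 is satisfied; the onus moves to the department.
At Stage I.3 the department must meet a more-likely-than-not showing (weight exceeds 55): on (d) the weight is 68 less the opposing 13 gives net 55, which does not exceed 55, so (d) does not meet the standard.
  Not every element is met, so the department fails to carry Stage I.3.
The appellant prevails on this issue.
— Issue II —
Stage II.1 — burden on appellant; standard: a preponderance (weight exceeds 54).
    (e): 77 − 19 = 58 > 54 [met]
    (f): 78 − 23 = 55 > 54 [met]
  The appellant carries Stage II.1; the department now bears the burden.
Stage II.2 — burden on department; standard: a preponderance (weight exceeds 54).
    (g): 78 − 21 = 57 > 54 [met]
    (h): 86 − 39 = 47 ≤ 54 [not met]
  Stage II.2 not carried; the department fails its burden.
The analysis ends at Stage II.2; the appellant prevails on this issue.
Per-issue: Issue I → appellant; Issue II → appellant. The appellant must prevail on at least one issue; overall, the appellant prevails.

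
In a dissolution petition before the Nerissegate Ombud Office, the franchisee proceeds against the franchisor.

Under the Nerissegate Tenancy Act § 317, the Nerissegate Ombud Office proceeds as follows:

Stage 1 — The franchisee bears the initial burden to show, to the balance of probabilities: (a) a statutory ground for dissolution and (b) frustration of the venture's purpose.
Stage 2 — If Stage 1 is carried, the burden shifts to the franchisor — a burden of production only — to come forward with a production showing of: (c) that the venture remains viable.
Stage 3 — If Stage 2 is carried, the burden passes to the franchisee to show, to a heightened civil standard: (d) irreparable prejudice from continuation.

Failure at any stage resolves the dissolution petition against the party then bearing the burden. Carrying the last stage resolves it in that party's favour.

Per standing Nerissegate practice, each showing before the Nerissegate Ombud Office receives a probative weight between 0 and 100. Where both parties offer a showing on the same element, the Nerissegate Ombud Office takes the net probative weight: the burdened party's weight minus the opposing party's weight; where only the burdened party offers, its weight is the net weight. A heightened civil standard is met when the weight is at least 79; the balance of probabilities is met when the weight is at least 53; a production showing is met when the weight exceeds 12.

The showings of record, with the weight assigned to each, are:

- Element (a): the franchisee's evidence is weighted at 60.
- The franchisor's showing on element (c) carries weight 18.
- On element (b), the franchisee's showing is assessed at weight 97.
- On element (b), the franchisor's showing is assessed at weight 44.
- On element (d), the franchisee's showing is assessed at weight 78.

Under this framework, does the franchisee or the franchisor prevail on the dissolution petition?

franchisor

At Stage 1 the franchisee must meet the balance of probabilities (weight is at least 53): on (a) the weight is 60, which does reach 53, so (a) meets the standard; on (b) the weight is 97 less the opposing 44 gives net 53, ≥ 53, so (b) meets the standard.
  Stage 1 carried; the burden shifts to the franchisor.
At Stage 2 the franchisor must meet a production showing (weight exceeds 12): on (c) the weight is 18, which does exceed 12, so (c) meets the standard.
  Stage 2 carried; the burden shifts to the franchisee.
At Stage 3 the franchisee must meet a heightened civil standard (weight is at least 79): on (d) the weight is 78, < 79, so (d) does not meet the standard.
  The franchisee does not carry Stage 3.
The franchisor prevails.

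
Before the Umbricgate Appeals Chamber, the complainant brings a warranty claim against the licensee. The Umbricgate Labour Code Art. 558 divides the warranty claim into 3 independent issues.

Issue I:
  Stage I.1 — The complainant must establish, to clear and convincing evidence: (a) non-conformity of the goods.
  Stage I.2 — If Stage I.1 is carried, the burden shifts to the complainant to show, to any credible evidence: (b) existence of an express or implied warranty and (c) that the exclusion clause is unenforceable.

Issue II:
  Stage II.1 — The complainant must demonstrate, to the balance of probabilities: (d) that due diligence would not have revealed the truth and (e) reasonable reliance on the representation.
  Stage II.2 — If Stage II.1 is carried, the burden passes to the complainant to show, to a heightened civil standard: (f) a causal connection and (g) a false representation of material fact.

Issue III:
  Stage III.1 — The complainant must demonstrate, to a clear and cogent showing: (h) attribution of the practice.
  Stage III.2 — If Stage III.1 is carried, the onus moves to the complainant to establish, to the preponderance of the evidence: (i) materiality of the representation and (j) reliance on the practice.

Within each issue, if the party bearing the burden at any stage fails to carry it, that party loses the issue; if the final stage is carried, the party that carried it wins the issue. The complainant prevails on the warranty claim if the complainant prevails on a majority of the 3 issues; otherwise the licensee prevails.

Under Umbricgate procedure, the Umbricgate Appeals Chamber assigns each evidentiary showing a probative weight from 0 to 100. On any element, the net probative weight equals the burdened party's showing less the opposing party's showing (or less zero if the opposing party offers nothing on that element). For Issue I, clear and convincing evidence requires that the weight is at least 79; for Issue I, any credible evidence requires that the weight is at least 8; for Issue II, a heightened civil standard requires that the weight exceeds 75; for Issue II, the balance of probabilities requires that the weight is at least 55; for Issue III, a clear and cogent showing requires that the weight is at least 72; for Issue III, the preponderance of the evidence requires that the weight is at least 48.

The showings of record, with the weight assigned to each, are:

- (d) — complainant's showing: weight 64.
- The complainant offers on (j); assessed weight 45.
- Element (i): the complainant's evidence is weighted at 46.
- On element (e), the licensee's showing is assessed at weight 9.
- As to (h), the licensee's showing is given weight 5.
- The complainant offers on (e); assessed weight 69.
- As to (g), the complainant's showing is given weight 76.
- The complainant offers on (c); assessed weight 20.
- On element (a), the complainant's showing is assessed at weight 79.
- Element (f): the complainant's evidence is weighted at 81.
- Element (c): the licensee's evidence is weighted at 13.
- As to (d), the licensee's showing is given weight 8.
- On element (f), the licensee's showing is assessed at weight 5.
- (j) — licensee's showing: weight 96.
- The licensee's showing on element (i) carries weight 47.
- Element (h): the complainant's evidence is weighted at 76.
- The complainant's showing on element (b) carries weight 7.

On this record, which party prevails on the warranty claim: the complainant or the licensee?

licensee

— Issue I —
Stage I.1 (complainant, clear and convincing evidence, weight is at least 79): (a) 79 ≥ 79 — meets.
  Stage I.1 carried; the burden remains with the complainant.
Stage I.2 (complainant, any credible evidence, weight is at least 8): (b) 7 < 8 — fails; (c) net 20−13=7 < 8 — fails.
  Not every element is met, so the complainant fails to carry Stage I.2.
So the licensee prevails on this issue.
— Issue II —
At Stage II.1 the complainant must meet the balance of probabilities (weight is at least 55): on (d) the weight is 64 less the opposing 8 gives net 56, which does reach 55, so (d) meets the standard; on (e) the weight is 69 less the opposing 9 gives net 60, ≥ 55, so (e) meets the standard.
  All elements met. The complainant retains the burden for Stage II.2.
At Stage II.2 the complainant must meet a heightened civil standard (weight exceeds 75): on (f) the weight is 81 less the opposing 5 gives net 76, which does exceed 75, so (f) meets the standard; on (g) the weight is 76, which does exceed 75, so (g) meets the standard.
  All elements met at the final stage.
All stages carried — the complainant prevails on this issue.
— Issue III —
At Stage III.1 the complainant must meet a clear and cogent showing (weight is at least 72): on (h) the weight is 76 less the opposing 5 gives net 71, < 72, so (h) does not meet the standard.
  Not every element is met, so the complainant fails to carry Stage III.1.
So the licensee prevails on this issue.
Per-issue: Issue I → licensee; Issue II → complainant; Issue III → licensee. The complainant must prevail on a majority of issues; overall, the licensee prevails.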